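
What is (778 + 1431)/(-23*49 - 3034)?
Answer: -2209/4161 ≈ -0.53088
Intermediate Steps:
(778 + 1431)/(-23*49 - 3034) = 2209/(-1127 - 3034) = 2209/(-4161) = 2209*(-1/4161) = -2209/4161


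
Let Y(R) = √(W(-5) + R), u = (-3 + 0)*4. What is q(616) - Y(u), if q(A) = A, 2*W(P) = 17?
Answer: 616 - I*√14/2 ≈ 616.0 - 1.8708*I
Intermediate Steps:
u = -12 (u = -3*4 = -12)
W(P) = 17/2 (W(P) = (½)*17 = 17/2)
Y(R) = √(17/2 + R)
q(616) - Y(u) = 616 - √(34 + 4*(-12))/2 = 616 - √(34 - 48)/2 = 616 - √(-14)/2 = 616 - I*√14/2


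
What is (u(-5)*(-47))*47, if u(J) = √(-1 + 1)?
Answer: 0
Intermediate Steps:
u(J) = 0 (u(J) = √0 = 0)
(u(-5)*(-47))*47 = (0*(-47))*47 = 0*47 = 0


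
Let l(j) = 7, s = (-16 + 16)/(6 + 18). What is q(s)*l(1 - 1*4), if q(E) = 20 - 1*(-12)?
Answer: 224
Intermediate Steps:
s = 0 (s = 0/24 = 0*(1/24) = 0)
q(E) = 32 (q(E) = 20 + 12 = 32)
q(s)*l(1 - 1*4) = 32*7 = 224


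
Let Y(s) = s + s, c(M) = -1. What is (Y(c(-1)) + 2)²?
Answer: 0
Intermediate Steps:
Y(s) = 2*s
(Y(c(-1)) + 2)² = (2*(-1) + 2)² = (-2 + 2)² = 0² = 0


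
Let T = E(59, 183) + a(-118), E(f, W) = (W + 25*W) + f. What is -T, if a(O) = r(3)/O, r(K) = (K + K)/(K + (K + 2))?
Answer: -2273621/472 ≈ -4817.0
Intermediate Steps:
r(K) = 2*K/(2 + 2*K) (r(K) = (2*K)/(K + (2 + K)) = (2*K)/(2 + 2*K) = 2*K/(2 + 2*K))
E(f, W) = f + 26*W (E(f, W) = 26*W + f = f + 26*W)
a(O) = 3/(4*O) (a(O) = (3/(1 + 3))/O = (3/4)/O = (3*(¼))/O = 3/(4*O))
T = 2273621/472 (T = (59 + 26*183) + (¾)/(-118) = (59 + 4758) + (¾)*(-1/118) = 4817 - 3/472 = 2273621/472 ≈ 4817.0)
-T = -1*2273621/472 = -2273621/472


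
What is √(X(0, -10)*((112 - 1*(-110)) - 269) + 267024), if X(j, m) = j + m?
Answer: √267494 ≈ 517.20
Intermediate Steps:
√(X(0, -10)*((112 - 1*(-110)) - 269) + 267024) = √((0 - 10)*((112 - 1*(-110)) - 269) + 267024) = √(-10*((112 + 110) - 269) + 267024) = √(-10*(222 - 269) + 267024) = √(-10*(-47) + 267024) = √(470 + 267024) = √267494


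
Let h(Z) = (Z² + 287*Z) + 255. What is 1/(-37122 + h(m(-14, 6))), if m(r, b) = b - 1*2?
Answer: -1/35703 ≈ -2.8009e-5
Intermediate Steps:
m(r, b) = -2 + b (m(r, b) = b - 2 = -2 + b)
h(Z) = 255 + Z² + 287*Z
1/(-37122 + h(m(-14, 6))) = 1/(-37122 + (255 + (-2 + 6)² + 287*(-2 + 6))) = 1/(-37122 + (255 + 4² + 287*4)) = 1/(-37122 + (255 + 16 + 1148)) = 1/(-37122 + 1419) = 1/(-35703) = -1/35703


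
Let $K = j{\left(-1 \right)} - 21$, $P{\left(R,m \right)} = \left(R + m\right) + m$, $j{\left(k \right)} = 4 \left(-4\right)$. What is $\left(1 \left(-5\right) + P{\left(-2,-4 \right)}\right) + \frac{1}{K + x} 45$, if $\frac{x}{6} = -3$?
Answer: $- \frac{174}{11} \approx -15.818$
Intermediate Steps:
$x = -18$ ($x = 6 \left(-3\right) = -18$)
$j{\left(k \right)} = -16$
$P{\left(R,m \right)} = R + 2 m$
$K = -37$ ($K = -16 - 21 = -37$)
$\left(1 \left(-5\right) + P{\left(-2,-4 \right)}\right) + \frac{1}{K + x} 45 = \left(1 \left(-5\right) + \left(-2 + 2 \left(-4\right)\right)\right) + \frac{1}{-37 - 18} \cdot 45 = \left(-5 - 10\right) + \frac{1}{-55} \cdot 45 = \left(-5 - 10\right) - \frac{9}{11} = -15 - \frac{9}{11} = - \frac{174}{11}$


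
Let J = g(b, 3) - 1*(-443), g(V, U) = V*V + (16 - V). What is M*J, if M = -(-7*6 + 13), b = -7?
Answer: 14935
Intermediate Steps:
g(V, U) = 16 + V² - V (g(V, U) = V² + (16 - V) = 16 + V² - V)
M = 29 (M = -(-42 + 13) = -1*(-29) = 29)
J = 515 (J = (16 + (-7)² - 1*(-7)) - 1*(-443) = (16 + 49 + 7) + 443 = 72 + 443 = 515)
M*J = 29*515 = 14935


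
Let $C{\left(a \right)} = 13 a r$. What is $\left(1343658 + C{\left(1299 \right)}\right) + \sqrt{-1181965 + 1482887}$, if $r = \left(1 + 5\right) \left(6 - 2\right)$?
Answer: $1748946 + \sqrt{300922} \approx 1.7495 \cdot 10^{6}$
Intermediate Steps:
$r = 24$ ($r = 6 \left(6 - 2\right) = 6 \cdot 4 = 24$)
$C{\left(a \right)} = 312 a$ ($C{\left(a \right)} = 13 a 24 = 312 a$)
$\left(1343658 + C{\left(1299 \right)}\right) + \sqrt{-1181965 + 1482887} = \left(1343658 + 312 \cdot 1299\right) + \sqrt{-1181965 + 1482887} = \left(1343658 + 405288\right) + \sqrt{300922} = 1748946 + \sqrt{300922}$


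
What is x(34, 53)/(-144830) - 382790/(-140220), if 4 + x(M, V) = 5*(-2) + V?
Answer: 1385850178/507701565 ≈ 2.7297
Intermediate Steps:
x(M, V) = -14 + V (x(M, V) = -4 + (5*(-2) + V) = -4 + (-10 + V) = -14 + V)
x(34, 53)/(-144830) - 382790/(-140220) = (-14 + 53)/(-144830) - 382790/(-140220) = 39*(-1/144830) - 382790*(-1/140220) = -39/144830 + 38279/14022 = 1385850178/507701565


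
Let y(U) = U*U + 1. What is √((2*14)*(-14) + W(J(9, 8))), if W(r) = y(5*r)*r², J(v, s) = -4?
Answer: 2*√1506 ≈ 77.614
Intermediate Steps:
y(U) = 1 + U² (y(U) = U² + 1 = 1 + U²)
W(r) = r²*(1 + 25*r²) (W(r) = (1 + (5*r)²)*r² = (1 + 25*r²)*r² = r²*(1 + 25*r²))
√((2*14)*(-14) + W(J(9, 8))) = √((2*14)*(-14) + ((-4)² + 25*(-4)⁴)) = √(28*(-14) + (16 + 25*256)) = √(-392 + (16 + 6400)) = √(-392 + 6416) = √6024 = 2*√1506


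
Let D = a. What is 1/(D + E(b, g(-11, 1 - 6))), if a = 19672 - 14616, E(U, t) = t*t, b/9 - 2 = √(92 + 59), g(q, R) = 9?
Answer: 1/5137 ≈ 0.00019467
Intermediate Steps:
b = 18 + 9*√151 (b = 18 + 9*√(92 + 59) = 18 + 9*√151 ≈ 128.59)
E(U, t) = t²
a = 5056
D = 5056
1/(D + E(b, g(-11, 1 - 6))) = 1/(5056 + 9²) = 1/(5056 + 81) = 1/5137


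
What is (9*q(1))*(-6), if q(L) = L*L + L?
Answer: -108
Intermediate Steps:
q(L) = L + L² (q(L) = L² + L = L + L²)
(9*q(1))*(-6) = (9*(1*(1 + 1)))*(-6) = (9*(1*2))*(-6) = (9*2)*(-6) = 18*(-6) = -108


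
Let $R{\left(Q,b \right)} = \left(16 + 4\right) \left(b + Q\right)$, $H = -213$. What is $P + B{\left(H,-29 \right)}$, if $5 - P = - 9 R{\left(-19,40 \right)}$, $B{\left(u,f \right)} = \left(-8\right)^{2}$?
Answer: $3849$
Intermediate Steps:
$R{\left(Q,b \right)} = 20 Q + 20 b$ ($R{\left(Q,b \right)} = 20 \left(Q + b\right) = 20 Q + 20 b$)
$B{\left(u,f \right)} = 64$
$P = 3785$ ($P = 5 - - 9 \left(20 \left(-19\right) + 20 \cdot 40\right) = 5 - - 9 \left(-380 + 800\right) = 5 - \left(-9\right) 420 = 5 - -3780 = 5 + 3780 = 3785$)
$P + B{\left(H,-29 \right)} = 3785 + 64 = 3849$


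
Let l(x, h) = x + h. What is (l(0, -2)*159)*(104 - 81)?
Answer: -7314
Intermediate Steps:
l(x, h) = h + x
(l(0, -2)*159)*(104 - 81) = ((-2 + 0)*159)*(104 - 81) = -2*159*23 = -318*23 = -7314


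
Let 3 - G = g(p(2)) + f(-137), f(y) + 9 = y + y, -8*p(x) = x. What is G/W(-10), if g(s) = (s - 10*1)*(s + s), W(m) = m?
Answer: -2247/80 ≈ -28.087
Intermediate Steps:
p(x) = -x/8
f(y) = -9 + 2*y (f(y) = -9 + (y + y) = -9 + 2*y)
g(s) = 2*s*(-10 + s) (g(s) = (s - 10)*(2*s) = (-10 + s)*(2*s) = 2*s*(-10 + s))
G = 2247/8 (G = 3 - (2*(-1/8*2)*(-10 - 1/8*2) + (-9 + 2*(-137))) = 3 - (2*(-1/4)*(-10 - 1/4) + (-9 - 274)) = 3 - (2*(-1/4)*(-41/4) - 283) = 3 - (41/8 - 283) = 3 - 1*(-2223/8) = 3 + 2223/8 = 2247/8 ≈ 280.88)
G/W(-10) = (2247/8)/(-10) = (2247/8)*(-1/10) = -2247/80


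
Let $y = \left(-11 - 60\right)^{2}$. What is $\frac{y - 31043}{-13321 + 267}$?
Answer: $\frac{13001}{6527} \approx 1.9919$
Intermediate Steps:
$y = 5041$ ($y = \left(-71\right)^{2} = 5041$)
$\frac{y - 31043}{-13321 + 267} = \frac{5041 - 31043}{-13321 + 267} = - \frac{26002}{-13054} = \left(-26002\right) \left(- \frac{1}{13054}\right) = \frac{13001}{6527}$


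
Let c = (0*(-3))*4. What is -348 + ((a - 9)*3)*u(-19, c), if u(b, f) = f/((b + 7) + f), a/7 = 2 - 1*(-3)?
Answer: -348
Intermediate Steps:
a = 35 (a = 7*(2 - 1*(-3)) = 7*(2 + 3) = 7*5 = 35)
c = 0 (c = 0*4 = 0)
u(b, f) = f/(7 + b + f) (u(b, f) = f/((7 + b) + f) = f/(7 + b + f))
-348 + ((a - 9)*3)*u(-19, c) = -348 + ((35 - 9)*3)*(0/(7 - 19 + 0)) = -348 + (26*3)*(0/(-12)) = -348 + 78*(0*(-1/12)) = -348 + 78*0 = -348 + 0 = -348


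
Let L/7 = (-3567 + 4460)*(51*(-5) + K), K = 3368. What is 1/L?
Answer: 1/19459363 ≈ 5.1389e-8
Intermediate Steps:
L = 19459363 (L = 7*((-3567 + 4460)*(51*(-5) + 3368)) = 7*(893*(-255 + 3368)) = 7*(893*3113) = 7*2779909 = 19459363)
1/L = 1/19459363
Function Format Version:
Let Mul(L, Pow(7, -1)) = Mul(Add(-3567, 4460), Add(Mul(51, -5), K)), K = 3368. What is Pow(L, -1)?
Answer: Rational(1, 19459363) ≈ 5.1389e-8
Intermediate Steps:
L = 19459363 (L = Mul(7, Mul(Add(-3567, 4460), Add(Mul(51, -5), 3368))) = Mul(7, Mul(893, Add(-255, 3368))) = Mul(7, Mul(893, 3113)) = Mul(7, 2779909) = 19459363)
Pow(L, -1) = Pow(19459363, -1) = Rational(1, 19459363)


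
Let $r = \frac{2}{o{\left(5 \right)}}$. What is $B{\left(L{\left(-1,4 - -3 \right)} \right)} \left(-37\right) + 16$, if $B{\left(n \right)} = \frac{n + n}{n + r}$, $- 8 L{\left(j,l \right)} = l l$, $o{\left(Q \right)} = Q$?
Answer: $- \frac{14466}{229} \approx -63.17$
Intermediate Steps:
$L{\left(j,l \right)} = - \frac{l^{2}}{8}$ ($L{\left(j,l \right)} = - \frac{l l}{8} = - \frac{l^{2}}{8}$)
$r = \frac{2}{5} \approx 0.4$
$B{\left(n \right)} = \frac{2 n}{\frac{2}{5} + n}$ ($B{\left(n \right)} = \frac{n + n}{n + \frac{2}{5}} = \frac{2 n}{\frac{2}{5} + n}$)
$B{\left(L{\left(-1,4 - -3 \right)} \right)} \left(-37\right) + 16 = \frac{10 \left(- \frac{\left(4 - -3\right)^{2}}{8}\right)}{2 + 5 \left(- \frac{\left(4 - -3\right)^{2}}{8}\right)} \left(-37\right) + 16 = \frac{10 \left(- \frac{\left(4 + 3\right)^{2}}{8}\right)}{2 + 5 \left(- \frac{\left(4 + 3\right)^{2}}{8}\right)} \left(-37\right) + 16 = \frac{10 \left(- \frac{7^{2}}{8}\right)}{2 + 5 \left(- \frac{7^{2}}{8}\right)} \left(-37\right) + 16 = \frac{10 \left(\left(- \frac{1}{8}\right) 49\right)}{2 + 5 \left(\left(- \frac{1}{8}\right) 49\right)} \left(-37\right) + 16 = 10 \left(- \frac{49}{8}\right) \frac{1}{2 + 5 \left(- \frac{49}{8}\right)} \left(-37\right) + 16 = 10 \left(- \frac{49}{8}\right) \frac{1}{2 - \frac{245}{8}} \left(-37\right) + 16 = 10 \left(- \frac{49}{8}\right) \frac{1}{- \frac{229}{8}} \left(-37\right) + 16 = 10 \left(- \frac{49}{8}\right) \left(- \frac{8}{229}\right) \left(-37\right) + 16 = \frac{490}{229} \left(-37\right) + 16 = - \frac{18130}{229} + 16 = - \frac{14466}{229}$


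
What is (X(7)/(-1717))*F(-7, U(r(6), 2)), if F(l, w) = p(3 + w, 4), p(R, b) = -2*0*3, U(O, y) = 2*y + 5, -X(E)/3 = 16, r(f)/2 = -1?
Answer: 0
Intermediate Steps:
r(f) = -2 (r(f) = 2*(-1) = -2)
X(E) = -48 (X(E) = -3*16 = -48)
U(O, y) = 5 + 2*y
p(R, b) = 0 (p(R, b) = 0*3 = 0)
F(l, w) = 0
(X(7)/(-1717))*F(-7, U(r(6), 2)) = -48/(-1717)*0 = -48*(-1/1717)*0 = (48/1717)*0 = 0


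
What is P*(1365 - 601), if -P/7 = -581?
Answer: 3107188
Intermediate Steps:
P = 4067 (P = -7*(-581) = 4067)
P*(1365 - 601) = 4067*(1365 - 601) = 4067*764 = 3107188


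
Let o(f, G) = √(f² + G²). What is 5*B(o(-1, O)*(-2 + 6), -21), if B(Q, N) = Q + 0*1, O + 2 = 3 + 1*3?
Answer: 20*√17 ≈ 82.462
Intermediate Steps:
O = 4 (O = -2 + (3 + 1*3) = -2 + (3 + 3) = -2 + 6 = 4)
o(f, G) = √(G² + f²)
B(Q, N) = Q (B(Q, N) = Q + 0 = Q)
5*B(o(-1, O)*(-2 + 6), -21) = 5*(√(4² + (-1)²)*(-2 + 6)) = 5*(√(16 + 1)*4) = 5*(√17*4) = 5*(4*√17) = 20*√17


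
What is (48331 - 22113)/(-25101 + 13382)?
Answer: -26218/11719 ≈ -2.2372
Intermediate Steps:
(48331 - 22113)/(-25101 + 13382) = 26218/(-11719) = 26218*(-1/11719) = -26218/11719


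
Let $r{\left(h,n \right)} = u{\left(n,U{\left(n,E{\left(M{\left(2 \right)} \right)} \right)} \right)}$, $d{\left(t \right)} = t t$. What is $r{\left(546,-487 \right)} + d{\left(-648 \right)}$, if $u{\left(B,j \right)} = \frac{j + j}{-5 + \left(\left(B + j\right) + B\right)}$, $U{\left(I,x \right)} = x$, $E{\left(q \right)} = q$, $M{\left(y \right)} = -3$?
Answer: $\frac{206172867}{491} \approx 4.199 \cdot 10^{5}$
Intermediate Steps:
$u{\left(B,j \right)} = \frac{2 j}{-5 + j + 2 B}$ ($u{\left(B,j \right)} = \frac{2 j}{-5 + \left(j + 2 B\right)} = \frac{2 j}{-5 + j + 2 B}$)
$d{\left(t \right)} = t^{2}$
$r{\left(h,n \right)} = - \frac{6}{-8 + 2 n}$ ($r{\left(h,n \right)} = 2 \left(-3\right) \frac{1}{-5 - 3 + 2 n} = 2 \left(-3\right) \frac{1}{-8 + 2 n} = - \frac{6}{-8 + 2 n}$)
$r{\left(546,-487 \right)} + d{\left(-648 \right)} = - \frac{3}{-4 - 487} + \left(-648\right)^{2} = - \frac{3}{-491} + 419904 = \left(-3\right) \left(- \frac{1}{491}\right) + 419904 = \frac{3}{491} + 419904 = \frac{206172867}{491}$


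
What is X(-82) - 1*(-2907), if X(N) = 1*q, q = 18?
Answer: 2925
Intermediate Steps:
X(N) = 18 (X(N) = 1*18 = 18)
X(-82) - 1*(-2907) = 18 - 1*(-2907) = 18 + 2907 = 2925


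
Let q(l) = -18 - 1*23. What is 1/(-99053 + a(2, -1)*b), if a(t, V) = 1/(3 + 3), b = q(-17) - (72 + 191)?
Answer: -3/297311 ≈ -1.0090e-5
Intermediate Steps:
q(l) = -41 (q(l) = -18 - 23 = -41)
b = -304 (b = -41 - (72 + 191) = -41 - 1*263 = -41 - 263 = -304)
a(t, V) = ⅙ (a(t, V) = 1/6 = ⅙)
1/(-99053 + a(2, -1)*b) = 1/(-99053 + (⅙)*(-304)) = 1/(-99053 - 152/3) = 1/(-297311/3) = -3/297311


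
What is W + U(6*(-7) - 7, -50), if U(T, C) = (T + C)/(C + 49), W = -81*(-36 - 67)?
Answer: 8442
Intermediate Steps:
W = 8343 (W = -81*(-103) = 8343)
U(T, C) = (C + T)/(49 + C)
W + U(6*(-7) - 7, -50) = 8343 + (-50 + (6*(-7) - 7))/(49 - 50) = 8343 + (-50 + (-42 - 7))/(-1) = 8343 - (-50 - 49) = 8343 - 1*(-99) = 8343 + 99 = 8442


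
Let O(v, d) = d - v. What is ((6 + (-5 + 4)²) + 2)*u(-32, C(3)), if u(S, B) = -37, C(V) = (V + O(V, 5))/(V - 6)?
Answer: -333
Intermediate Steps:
C(V) = 5/(-6 + V) (C(V) = (V + (5 - V))/(V - 6) = 5/(-6 + V))
((6 + (-5 + 4)²) + 2)*u(-32, C(3)) = ((6 + (-5 + 4)²) + 2)*(-37) = ((6 + (-1)²) + 2)*(-37) = ((6 + 1) + 2)*(-37) = (7 + 2)*(-37) = 9*(-37) = -333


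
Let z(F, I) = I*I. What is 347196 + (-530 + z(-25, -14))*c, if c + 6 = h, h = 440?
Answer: 202240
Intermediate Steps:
z(F, I) = I**2
c = 434 (c = -6 + 440 = 434)
347196 + (-530 + z(-25, -14))*c = 347196 + (-530 + (-14)**2)*434 = 347196 + (-530 + 196)*434 = 347196 - 334*434 = 347196 - 144956 = 202240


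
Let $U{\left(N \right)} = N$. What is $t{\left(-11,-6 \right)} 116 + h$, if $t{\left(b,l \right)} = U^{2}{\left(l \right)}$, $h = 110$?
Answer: $4286$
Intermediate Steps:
$t{\left(b,l \right)} = l^{2}$
$t{\left(-11,-6 \right)} 116 + h = \left(-6\right)^{2} \cdot 116 + 110 = 36 \cdot 116 + 110 = 4176 + 110 = 4286$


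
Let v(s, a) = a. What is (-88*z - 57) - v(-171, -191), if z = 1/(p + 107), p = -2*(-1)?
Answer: 14518/109 ≈ 133.19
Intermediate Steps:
p = 2
z = 1/109 (z = 1/(2 + 107) = 1/109 ≈ 0.0091743)
(-88*z - 57) - v(-171, -191) = (-88*1/109 - 57) - 1*(-191) = (-88/109 - 57) + 191 = -6301/109 + 191 = 14518/109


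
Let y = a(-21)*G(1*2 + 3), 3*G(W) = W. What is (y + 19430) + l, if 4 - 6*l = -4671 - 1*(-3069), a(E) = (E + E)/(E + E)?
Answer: 59098/3 ≈ 19699.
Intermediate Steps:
a(E) = 1 (a(E) = (2*E)/((2*E)) = (2*E)*(1/(2*E)) = 1)
G(W) = W/3
l = 803/3 (l = ⅔ - (-4671 - 1*(-3069))/6 = ⅔ - (-4671 + 3069)/6 = ⅔ - ⅙*(-1602) = ⅔ + 267 = 803/3 ≈ 267.67)
y = 5/3 (y = 1*((1*2 + 3)/3) = 1*((2 + 3)/3) = 1*((⅓)*5) = 1*(5/3) = 5/3 ≈ 1.6667)
(y + 19430) + l = (5/3 + 19430) + 803/3 = 58295/3 + 803/3 = 59098/3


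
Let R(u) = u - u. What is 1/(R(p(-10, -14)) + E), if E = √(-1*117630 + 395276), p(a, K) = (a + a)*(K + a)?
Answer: √277646/277646 ≈ 0.0018978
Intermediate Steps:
p(a, K) = 2*a*(K + a) (p(a, K) = (2*a)*(K + a) = 2*a*(K + a))
R(u) = 0
E = √277646 (E = √(-117630 + 395276) = √277646 ≈ 526.92)
1/(R(p(-10, -14)) + E) = 1/(0 + √277646) = 1/(√277646) = √277646/277646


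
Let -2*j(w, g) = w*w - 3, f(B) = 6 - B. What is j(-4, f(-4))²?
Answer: 169/4 ≈ 42.250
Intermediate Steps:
j(w, g) = 3/2 - w²/2 (j(w, g) = -(w*w - 3)/2 = -(w² - 3)/2 = -(-3 + w²)/2 = 3/2 - w²/2)
j(-4, f(-4))² = (3/2 - ½*(-4)²)² = (3/2 - ½*16)² = (3/2 - 8)² = (-13/2)² = 169/4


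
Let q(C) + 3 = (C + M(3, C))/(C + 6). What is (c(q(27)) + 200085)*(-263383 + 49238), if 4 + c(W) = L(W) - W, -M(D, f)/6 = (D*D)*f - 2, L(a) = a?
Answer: -42846345745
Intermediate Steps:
M(D, f) = 12 - 6*f*D**2 (M(D, f) = -6*((D*D)*f - 2) = -6*(D**2*f - 2) = -6*(f*D**2 - 2) = -6*(-2 + f*D**2) = 12 - 6*f*D**2)
q(C) = -3 + (12 - 53*C)/(6 + C) (q(C) = -3 + (C + (12 - 6*C*3**2))/(C + 6) = -3 + (C + (12 - 6*C*9))/(6 + C) = -3 + (C + (12 - 54*C))/(6 + C) = -3 + (12 - 53*C)/(6 + C))
c(W) = -4 (c(W) = -4 + (W - W) = -4 + 0 = -4)
(c(q(27)) + 200085)*(-263383 + 49238) = (-4 + 200085)*(-263383 + 49238) = 200081*(-214145) = -42846345745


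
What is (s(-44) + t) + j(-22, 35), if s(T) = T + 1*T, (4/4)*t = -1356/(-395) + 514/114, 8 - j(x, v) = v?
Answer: -2410418/22515 ≈ -107.06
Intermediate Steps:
j(x, v) = 8 - v
t = 178807/22515 (t = -1356/(-395) + 514/114 = -1356*(-1/395) + 514*(1/114) = 1356/395 + 257/57 = 178807/22515 ≈ 7.9417)
s(T) = 2*T (s(T) = T + T = 2*T)
(s(-44) + t) + j(-22, 35) = (2*(-44) + 178807/22515) + (8 - 1*35) = (-88 + 178807/22515) + (8 - 35) = -1802513/22515 - 27 = -2410418/22515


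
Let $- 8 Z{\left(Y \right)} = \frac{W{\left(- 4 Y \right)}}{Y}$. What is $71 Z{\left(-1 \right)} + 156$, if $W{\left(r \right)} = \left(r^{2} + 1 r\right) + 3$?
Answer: $\frac{2881}{8} \approx 360.13$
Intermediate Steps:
$W{\left(r \right)} = 3 + r + r^{2}$ ($W{\left(r \right)} = \left(r^{2} + r\right) + 3 = \left(r + r^{2}\right) + 3 = 3 + r + r^{2}$)
$Z{\left(Y \right)} = - \frac{3 - 4 Y + 16 Y^{2}}{8 Y}$ ($Z{\left(Y \right)} = - \frac{\left(3 - 4 Y + \left(- 4 Y\right)^{2}\right) \frac{1}{Y}}{8} = - \frac{\left(3 - 4 Y + 16 Y^{2}\right) \frac{1}{Y}}{8} = - \frac{\frac{1}{Y} \left(3 - 4 Y + 16 Y^{2}\right)}{8} = - \frac{3 - 4 Y + 16 Y^{2}}{8 Y}$)
$71 Z{\left(-1 \right)} + 156 = 71 \left(\frac{1}{2} - -2 - \frac{3}{8 \left(-1\right)}\right) + 156 = 71 \left(\frac{1}{2} + 2 - - \frac{3}{8}\right) + 156 = 71 \left(\frac{1}{2} + 2 + \frac{3}{8}\right) + 156 = 71 \cdot \frac{23}{8} + 156 = \frac{1633}{8} + 156 = \frac{2881}{8}$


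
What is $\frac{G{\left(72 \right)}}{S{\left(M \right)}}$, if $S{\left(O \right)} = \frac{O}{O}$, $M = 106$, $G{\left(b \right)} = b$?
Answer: $72$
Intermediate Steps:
$S{\left(O \right)} = 1$
$\frac{G{\left(72 \right)}}{S{\left(M \right)}} = \frac{72}{1} = 72 \cdot 1 = 72$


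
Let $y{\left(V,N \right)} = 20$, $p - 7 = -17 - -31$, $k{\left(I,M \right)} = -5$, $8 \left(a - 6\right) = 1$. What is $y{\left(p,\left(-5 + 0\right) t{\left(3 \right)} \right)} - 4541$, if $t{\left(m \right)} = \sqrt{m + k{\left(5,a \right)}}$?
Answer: $-4521$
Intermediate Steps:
$a = \frac{49}{8}$ ($a = 6 + \frac{1}{8} \cdot 1 = 6 + \frac{1}{8} = \frac{49}{8} \approx 6.125$)
$t{\left(m \right)} = \sqrt{-5 + m}$ ($t{\left(m \right)} = \sqrt{m - 5} = \sqrt{-5 + m}$)
$p = 21$ ($p = 7 - -14 = 7 + \left(-17 + 31\right) = 7 + 14 = 21$)
$y{\left(p,\left(-5 + 0\right) t{\left(3 \right)} \right)} - 4541 = 20 - 4541 = -4521$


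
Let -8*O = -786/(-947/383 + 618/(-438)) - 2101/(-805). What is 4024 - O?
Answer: 56634430989/13985104 ≈ 4049.6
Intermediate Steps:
O = -358372493/13985104 (O = -(-786/(-947/383 + 618/(-438)) - 2101/(-805))/8 = -(-786/(-947*1/383 + 618*(-1/438)) - 2101*(-1/805))/8 = -(-786/(-947/383 - 103/73) + 2101/805)/8 = -(-786/(-108580/27959) + 2101/805)/8 = -(-786*(-27959/108580) + 2101/805)/8 = -(10987887/54290 + 2101/805)/8 = -⅛*358372493/1748138 = -358372493/13985104 ≈ -25.625)
4024 - O = 4024 - 1*(-358372493/13985104) = 4024 + 358372493/13985104 = 56634430989/13985104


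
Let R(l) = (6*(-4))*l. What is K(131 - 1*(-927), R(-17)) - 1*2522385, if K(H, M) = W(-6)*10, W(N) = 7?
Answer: -2522315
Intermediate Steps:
R(l) = -24*l
K(H, M) = 70 (K(H, M) = 7*10 = 70)
K(131 - 1*(-927), R(-17)) - 1*2522385 = 70 - 1*2522385 = 70 - 2522385 = -2522315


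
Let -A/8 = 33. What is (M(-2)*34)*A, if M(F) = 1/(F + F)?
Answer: 2244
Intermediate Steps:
A = -264 (A = -8*33 = -264)
M(F) = 1/(2*F)
(M(-2)*34)*A = (((1/2)/(-2))*34)*(-264) = (((1/2)*(-1/2))*34)*(-264) = -1/4*34*(-264) = -17/2*(-264) = 2244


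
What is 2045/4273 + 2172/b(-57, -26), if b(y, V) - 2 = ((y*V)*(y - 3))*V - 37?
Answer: 4737085781/9878684605 ≈ 0.47953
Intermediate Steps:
b(y, V) = -35 + y*V²*(-3 + y) (b(y, V) = 2 + (((y*V)*(y - 3))*V - 37) = 2 + (((V*y)*(-3 + y))*V - 37) = 2 + ((V*y*(-3 + y))*V - 37) = 2 + (y*V²*(-3 + y) - 37) = 2 + (-37 + y*V²*(-3 + y)) = -35 + y*V²*(-3 + y))
2045/4273 + 2172/b(-57, -26) = 2045/4273 + 2172/(-35 + (-26)²*(-57)² - 3*(-57)*(-26)²) = 2045*(1/4273) + 2172/(-35 + 676*3249 - 3*(-57)*676) = 2045/4273 + 2172/(-35 + 2196324 + 115596) = 2045/4273 + 2172/2311885 = 4737085781/9878684605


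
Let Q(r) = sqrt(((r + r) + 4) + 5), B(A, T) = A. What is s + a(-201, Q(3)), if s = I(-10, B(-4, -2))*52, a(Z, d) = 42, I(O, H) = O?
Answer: -478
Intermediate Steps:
Q(r) = sqrt(9 + 2*r) (Q(r) = sqrt((2*r + 4) + 5) = sqrt((4 + 2*r) + 5) = sqrt(9 + 2*r))
s = -520 (s = -10*52 = -520)
s + a(-201, Q(3)) = -520 + 42 = -478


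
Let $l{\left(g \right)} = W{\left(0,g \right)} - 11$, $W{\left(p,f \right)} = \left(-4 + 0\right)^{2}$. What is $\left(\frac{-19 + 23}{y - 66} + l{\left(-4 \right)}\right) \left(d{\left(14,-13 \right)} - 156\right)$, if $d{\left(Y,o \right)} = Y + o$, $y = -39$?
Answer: $- \frac{16151}{21} \approx -769.1$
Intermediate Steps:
$W{\left(p,f \right)} = 16$ ($W{\left(p,f \right)} = \left(-4\right)^{2} = 16$)
$l{\left(g \right)} = 5$ ($l{\left(g \right)} = 16 - 11 = 5$)
$\left(\frac{-19 + 23}{y - 66} + l{\left(-4 \right)}\right) \left(d{\left(14,-13 \right)} - 156\right) = \left(\frac{-19 + 23}{-39 - 66} + 5\right) \left(\left(14 - 13\right) - 156\right) = \left(\frac{4}{-105} + 5\right) \left(1 - 156\right) = \left(4 \left(- \frac{1}{105}\right) + 5\right) \left(-155\right) = \left(- \frac{4}{105} + 5\right) \left(-155\right) = \frac{521}{105} \left(-155\right) = - \frac{16151}{21}$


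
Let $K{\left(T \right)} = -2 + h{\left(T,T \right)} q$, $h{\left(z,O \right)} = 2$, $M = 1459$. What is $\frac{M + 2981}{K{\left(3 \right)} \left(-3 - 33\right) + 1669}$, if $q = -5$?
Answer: $\frac{4440}{2101} \approx 2.1133$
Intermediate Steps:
$K{\left(T \right)} = -12$ ($K{\left(T \right)} = -2 + 2 \left(-5\right) = -2 - 10 = -12$)
$\frac{M + 2981}{K{\left(3 \right)} \left(-3 - 33\right) + 1669} = \frac{1459 + 2981}{- 12 \left(-3 - 33\right) + 1669} = \frac{4440}{\left(-12\right) \left(-36\right) + 1669} = \frac{4440}{432 + 1669} = \frac{4440}{2101}$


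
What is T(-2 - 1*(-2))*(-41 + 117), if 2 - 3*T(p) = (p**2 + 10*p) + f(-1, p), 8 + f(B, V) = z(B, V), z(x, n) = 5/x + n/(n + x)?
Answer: 380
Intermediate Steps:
f(B, V) = -8 + (5*B + 5*V + B*V)/(B*(B + V)) (f(B, V) = -8 + (5*V + 5*B + V*B)/(B*(V + B)) = -8 + (5*V + 5*B + B*V)/(B*(B + V)) = -8 + (5*B + 5*V + B*V)/(B*(B + V)))
T(p) = 2/3 - 10*p/3 - p**2/3 + (-13 + 12*p)/(3*(-1 + p)) (T(p) = 2/3 - ((p**2 + 10*p) + (5*(-1) + 5*p - p - 8*(-1)*(-1 + p))/((-1)*(-1 + p)))/3 = 2/3 - ((p**2 + 10*p) - (-5 + 5*p - p + (-8 + 8*p))/(-1 + p))/3 = 2/3 - ((p**2 + 10*p) - (-13 + 12*p)/(-1 + p))/3 = 2/3 - (p**2 + 10*p - (-13 + 12*p)/(-1 + p))/3 = 2/3 + (-10*p/3 - p**2/3 + (-13 + 12*p)/(3*(-1 + p))) = 2/3 - 10*p/3 - p**2/3 + (-13 + 12*p)/(3*(-1 + p)))
T(-2 - 1*(-2))*(-41 + 117) = ((-15 - (-2 - 1*(-2))**3 - 9*(-2 - 1*(-2))**2 + 24*(-2 - 1*(-2)))/(3*(-1 + (-2 - 1*(-2)))))*(-41 + 117) = ((-15 - (-2 + 2)**3 - 9*(-2 + 2)**2 + 24*(-2 + 2))/(3*(-1 + (-2 + 2))))*76 = ((-15 - 1*0**3 - 9*0**2 + 24*0)/(3*(-1 + 0)))*76 = ((1/3)*(-15 - 1*0 - 9*0 + 0)/(-1))*76 = ((1/3)*(-1)*(-15 + 0 + 0 + 0))*76 = ((1/3)*(-1)*(-15))*76 = 5*76 = 380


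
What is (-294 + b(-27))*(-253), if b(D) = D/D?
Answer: 74129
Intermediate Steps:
b(D) = 1
(-294 + b(-27))*(-253) = (-294 + 1)*(-253) = -293*(-253) = 74129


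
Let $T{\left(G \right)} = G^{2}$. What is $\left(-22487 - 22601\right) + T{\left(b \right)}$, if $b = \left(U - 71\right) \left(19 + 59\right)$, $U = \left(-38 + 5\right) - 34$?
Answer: $115818608$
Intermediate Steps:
$U = -67$ ($U = -33 - 34 = -67$)
$b = -10764$ ($b = \left(-67 - 71\right) \left(19 + 59\right) = \left(-138\right) 78 = -10764$)
$\left(-22487 - 22601\right) + T{\left(b \right)} = \left(-22487 - 22601\right) + \left(-10764\right)^{2} = \left(-22487 - 22601\right) + 115863696 = -45088 + 115863696 = 115818608$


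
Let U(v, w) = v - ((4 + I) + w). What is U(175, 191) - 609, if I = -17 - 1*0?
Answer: -612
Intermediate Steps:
I = -17 (I = -17 + 0 = -17)
U(v, w) = 13 + v - w (U(v, w) = v - ((4 - 17) + w) = v - (-13 + w) = v + (13 - w) = 13 + v - w)
U(175, 191) - 609 = (13 + 175 - 1*191) - 609 = (13 + 175 - 191) - 609 = -3 - 609 = -612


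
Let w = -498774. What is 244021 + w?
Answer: -254753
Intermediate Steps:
244021 + w = 244021 - 498774 = -254753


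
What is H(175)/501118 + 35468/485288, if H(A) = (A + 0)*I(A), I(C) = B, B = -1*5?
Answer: 1084314139/15199159499 ≈ 0.071340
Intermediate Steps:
B = -5
I(C) = -5
H(A) = -5*A (H(A) = (A + 0)*(-5) = A*(-5) = -5*A)
H(175)/501118 + 35468/485288 = -5*175/501118 + 35468/485288 = -875*1/501118 + 35468*(1/485288) = -875/501118 + 8867/121322 = 1084314139/15199159499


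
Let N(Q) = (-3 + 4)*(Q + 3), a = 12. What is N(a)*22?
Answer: 330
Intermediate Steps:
N(Q) = 3 + Q (N(Q) = 1*(3 + Q) = 3 + Q)
N(a)*22 = (3 + 12)*22 = 15*22 = 330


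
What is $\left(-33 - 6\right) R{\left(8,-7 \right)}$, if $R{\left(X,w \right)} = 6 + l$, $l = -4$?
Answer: $-78$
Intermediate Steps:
$R{\left(X,w \right)} = 2$ ($R{\left(X,w \right)} = 6 - 4 = 2$)
$\left(-33 - 6\right) R{\left(8,-7 \right)} = \left(-33 - 6\right) 2 = \left(-39\right) 2 = -78$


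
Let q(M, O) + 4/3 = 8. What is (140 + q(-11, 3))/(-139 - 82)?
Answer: -440/663 ≈ -0.66365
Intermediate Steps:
q(M, O) = 20/3 (q(M, O) = -4/3 + 8 = 20/3)
(140 + q(-11, 3))/(-139 - 82) = (140 + 20/3)/(-139 - 82) = (440/3)/(-221) = -1/221*440/3 = -440/663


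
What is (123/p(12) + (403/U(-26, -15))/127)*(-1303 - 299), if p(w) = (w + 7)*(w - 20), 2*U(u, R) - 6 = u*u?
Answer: 136053855/106172 ≈ 1281.4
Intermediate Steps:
U(u, R) = 3 + u²/2 (U(u, R) = 3 + (u*u)/2 = 3 + u²/2)
p(w) = (-20 + w)*(7 + w) (p(w) = (7 + w)*(-20 + w) = (-20 + w)*(7 + w))
(123/p(12) + (403/U(-26, -15))/127)*(-1303 - 299) = (123/(-140 + 12² - 13*12) + (403/(3 + (½)*(-26)²))/127)*(-1303 - 299) = (123/(-140 + 144 - 156) + (403/(3 + (½)*676))*(1/127))*(-1602) = (123/(-152) + (403/(3 + 338))*(1/127))*(-1602) = (123*(-1/152) + (403/341)*(1/127))*(-1602) = (-123/152 + (403*(1/341))*(1/127))*(-1602) = (-123/152 + (13/11)*(1/127))*(-1602) = (-123/152 + 13/1397)*(-1602) = -169855/212344*(-1602) = 136053855/106172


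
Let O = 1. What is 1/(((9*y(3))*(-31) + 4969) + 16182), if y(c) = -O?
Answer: 1/21430 ≈ 4.6664e-5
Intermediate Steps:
y(c) = -1 (y(c) = -1*1 = -1)
1/(((9*y(3))*(-31) + 4969) + 16182) = 1/(((9*(-1))*(-31) + 4969) + 16182) = 1/((-9*(-31) + 4969) + 16182) = 1/((279 + 4969) + 16182) = 1/(5248 + 16182) = 1/21430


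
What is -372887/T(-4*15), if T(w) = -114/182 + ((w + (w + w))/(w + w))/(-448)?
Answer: 4343387776/7335 ≈ 5.9215e+5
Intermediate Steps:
T(w) = -7335/11648 (T(w) = -114*1/182 + ((w + 2*w)/((2*w)))*(-1/448) = -57/91 + ((3*w)*(1/(2*w)))*(-1/448) = -57/91 + (3/2)*(-1/448) = -57/91 - 3/896 = -7335/11648)
-372887/T(-4*15) = -372887/(-7335/11648) = -372887*(-11648/7335) = 4343387776/7335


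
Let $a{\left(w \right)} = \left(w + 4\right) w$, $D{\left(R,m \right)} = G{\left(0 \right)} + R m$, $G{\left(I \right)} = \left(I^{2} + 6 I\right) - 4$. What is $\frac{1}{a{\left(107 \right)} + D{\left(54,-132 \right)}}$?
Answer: $\frac{1}{4745} \approx 0.00021075$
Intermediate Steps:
$G{\left(I \right)} = -4 + I^{2} + 6 I$
$D{\left(R,m \right)} = -4 + R m$ ($D{\left(R,m \right)} = \left(-4 + 0^{2} + 6 \cdot 0\right) + R m = \left(-4 + 0 + 0\right) + R m = -4 + R m$)
$a{\left(w \right)} = w \left(4 + w\right)$ ($a{\left(w \right)} = \left(4 + w\right) w = w \left(4 + w\right)$)
$\frac{1}{a{\left(107 \right)} + D{\left(54,-132 \right)}} = \frac{1}{107 \left(4 + 107\right) + \left(-4 + 54 \left(-132\right)\right)} = \frac{1}{107 \cdot 111 - 7132} = \frac{1}{11877 - 7132} = \frac{1}{4745}$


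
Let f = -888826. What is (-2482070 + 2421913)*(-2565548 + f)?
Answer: 207804776718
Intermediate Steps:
(-2482070 + 2421913)*(-2565548 + f) = (-2482070 + 2421913)*(-2565548 - 888826) = -60157*(-3454374) = 207804776718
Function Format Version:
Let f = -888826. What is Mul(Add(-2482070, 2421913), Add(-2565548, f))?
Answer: 207804776718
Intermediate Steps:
Mul(Add(-2482070, 2421913), Add(-2565548, f)) = Mul(Add(-2482070, 2421913), Add(-2565548, -888826)) = Mul(-60157, -3454374) = 207804776718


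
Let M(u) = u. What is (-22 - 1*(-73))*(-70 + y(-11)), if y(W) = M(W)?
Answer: -4131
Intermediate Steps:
y(W) = W
(-22 - 1*(-73))*(-70 + y(-11)) = (-22 - 1*(-73))*(-70 - 11) = (-22 + 73)*(-81) = 51*(-81) = -4131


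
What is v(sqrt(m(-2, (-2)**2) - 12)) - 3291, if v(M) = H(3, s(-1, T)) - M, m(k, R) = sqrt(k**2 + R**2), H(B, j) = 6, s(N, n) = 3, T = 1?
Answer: -3285 - I*sqrt(12 - 2*sqrt(5)) ≈ -3285.0 - 2.7437*I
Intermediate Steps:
m(k, R) = sqrt(R**2 + k**2)
v(M) = 6 - M
v(sqrt(m(-2, (-2)**2) - 12)) - 3291 = (6 - sqrt(sqrt(((-2)**2)**2 + (-2)**2) - 12)) - 3291 = (6 - sqrt(sqrt(4**2 + 4) - 12)) - 3291 = (6 - sqrt(sqrt(16 + 4) - 12)) - 3291 = (6 - sqrt(sqrt(20) - 12)) - 3291 = (6 - sqrt(2*sqrt(5) - 12)) - 3291 = (6 - sqrt(-12 + 2*sqrt(5))) - 3291 = -3285 - sqrt(-12 + 2*sqrt(5))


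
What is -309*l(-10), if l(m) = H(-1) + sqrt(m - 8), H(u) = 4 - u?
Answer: -1545 - 927*I*sqrt(2) ≈ -1545.0 - 1311.0*I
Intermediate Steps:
l(m) = 5 + sqrt(-8 + m) (l(m) = (4 - 1*(-1)) + sqrt(m - 8) = (4 + 1) + sqrt(-8 + m) = 5 + sqrt(-8 + m))
-309*l(-10) = -309*(5 + sqrt(-8 - 10)) = -309*(5 + sqrt(-18)) = -309*(5 + 3*I*sqrt(2)) = -1545 - 927*I*sqrt(2)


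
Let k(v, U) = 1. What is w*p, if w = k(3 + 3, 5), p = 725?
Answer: 725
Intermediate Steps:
w = 1
w*p = 1*725 = 725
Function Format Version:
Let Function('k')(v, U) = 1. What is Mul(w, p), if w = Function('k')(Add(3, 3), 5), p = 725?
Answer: 725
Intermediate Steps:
w = 1
Mul(w, p) = Mul(1, 725) = 725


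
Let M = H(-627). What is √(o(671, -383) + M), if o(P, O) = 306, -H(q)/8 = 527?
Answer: I*√3910 ≈ 62.53*I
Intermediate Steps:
H(q) = -4216 (H(q) = -8*527 = -4216)
M = -4216
√(o(671, -383) + M) = √(306 - 4216) = √(-3910) = I*√3910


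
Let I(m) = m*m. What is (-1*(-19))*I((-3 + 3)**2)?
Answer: 0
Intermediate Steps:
I(m) = m**2
(-1*(-19))*I((-3 + 3)**2) = (-1*(-19))*((-3 + 3)**2)**2 = 19*(0**2)**2 = 19*0**2 = 19*0 = 0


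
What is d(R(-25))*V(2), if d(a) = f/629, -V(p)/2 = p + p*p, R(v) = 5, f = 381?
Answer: -4572/629 ≈ -7.2687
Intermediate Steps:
V(p) = -2*p - 2*p**2 (V(p) = -2*(p + p*p) = -2*(p + p**2) = -2*p - 2*p**2)
d(a) = 381/629
d(R(-25))*V(2) = 381*(-2*2*(1 + 2))/629 = 381*(-2*2*3)/629 = (381/629)*(-12) = -4572/629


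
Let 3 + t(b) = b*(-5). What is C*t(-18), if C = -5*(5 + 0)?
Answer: -2175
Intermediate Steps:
t(b) = -3 - 5*b (t(b) = -3 + b*(-5) = -3 - 5*b)
C = -25 (C = -5*5 = -25)
C*t(-18) = -25*(-3 - 5*(-18)) = -25*(-3 + 90) = -25*87 = -2175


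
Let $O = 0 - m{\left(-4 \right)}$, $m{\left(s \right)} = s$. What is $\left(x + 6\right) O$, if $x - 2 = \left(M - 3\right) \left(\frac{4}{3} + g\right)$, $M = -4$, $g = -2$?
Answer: $\frac{152}{3} \approx 50.667$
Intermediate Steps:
$O = 4$ ($O = 0 - -4 = 0 + 4 = 4$)
$x = \frac{20}{3}$ ($x = 2 + \left(-4 - 3\right) \left(\frac{4}{3} - 2\right) = 2 - 7 \left(4 \cdot \frac{1}{3} - 2\right) = 2 - 7 \left(\frac{4}{3} - 2\right) = 2 - - \frac{14}{3} = 2 + \frac{14}{3} = \frac{20}{3} \approx 6.6667$)
$\left(x + 6\right) O = \left(\frac{20}{3} + 6\right) 4 = \frac{38}{3} \cdot 4 = \frac{152}{3}$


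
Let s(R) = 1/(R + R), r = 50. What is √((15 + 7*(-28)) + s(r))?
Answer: 3*I*√2011/10 ≈ 13.453*I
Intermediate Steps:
s(R) = 1/(2*R)
√((15 + 7*(-28)) + s(r)) = √((15 + 7*(-28)) + (½)/50) = √((15 - 196) + (½)*(1/50)) = √(-181 + 1/100) = √(-18099/100) = 3*I*√2011/10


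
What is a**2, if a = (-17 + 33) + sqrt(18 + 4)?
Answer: (16 + sqrt(22))**2 ≈ 428.09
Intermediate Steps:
a = 16 + sqrt(22) ≈ 20.690
a**2 = (16 + sqrt(22))**2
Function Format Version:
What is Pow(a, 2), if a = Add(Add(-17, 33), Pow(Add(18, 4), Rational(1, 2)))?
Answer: Pow(Add(16, Pow(22, Rational(1, 2))), 2) ≈ 428.09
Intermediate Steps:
a = Add(16, Pow(22, Rational(1, 2))) ≈ 20.690
Pow(a, 2) = Pow(Add(16, Pow(22, Rational(1, 2))), 2)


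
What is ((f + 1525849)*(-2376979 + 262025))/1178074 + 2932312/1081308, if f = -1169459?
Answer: -283785090893036/443544861 ≈ -6.3981e+5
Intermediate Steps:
((f + 1525849)*(-2376979 + 262025))/1178074 + 2932312/1081308 = ((-1169459 + 1525849)*(-2376979 + 262025))/1178074 + 2932312/1081308 = (356390*(-2114954))*(1/1178074) + 2932312*(1/1081308) = -753748456060*1/1178074 + 2042/753 = -376874228030/589037 + 2042/753 = -283785090893036/443544861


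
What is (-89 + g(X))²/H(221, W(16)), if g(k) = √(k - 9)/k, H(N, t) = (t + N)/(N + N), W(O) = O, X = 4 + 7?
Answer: 141210602/9559 - 78676*√2/2607 ≈ 14730.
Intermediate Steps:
X = 11
H(N, t) = (N + t)/(2*N) (H(N, t) = (N + t)/((2*N)) = (N + t)*(1/(2*N)) = (N + t)/(2*N))
g(k) = √(-9 + k)/k
(-89 + g(X))²/H(221, W(16)) = (-89 + √(-9 + 11)/11)²/(((½)*(221 + 16)/221)) = (-89 + √2/11)²/(((½)*(1/221)*237)) = (-89 + √2/11)²/(237/442) = (-89 + √2/11)²*(442/237) = 442*(-89 + √2/11)²/237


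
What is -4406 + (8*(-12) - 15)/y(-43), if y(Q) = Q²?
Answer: -8146805/1849 ≈ -4406.1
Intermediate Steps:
-4406 + (8*(-12) - 15)/y(-43) = -4406 + (8*(-12) - 15)/((-43)²) = -4406 + (-96 - 15)/1849 = -4406 - 111*1/1849 = -4406 - 111/1849 = -8146805/1849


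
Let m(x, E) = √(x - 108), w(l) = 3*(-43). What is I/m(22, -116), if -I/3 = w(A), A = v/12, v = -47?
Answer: -9*I*√86/2 ≈ -41.731*I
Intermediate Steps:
A = -47/12 ≈ -3.9167
w(l) = -129
m(x, E) = √(-108 + x)
I = 387 (I = -3*(-129) = 387)
I/m(22, -116) = 387/(√(-108 + 22)) = 387/(√(-86)) = 387/((I*√86)) = 387*(-I*√86/86) = -9*I*√86/2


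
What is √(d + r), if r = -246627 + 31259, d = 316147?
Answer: √100779 ≈ 317.46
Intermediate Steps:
r = -215368
√(d + r) = √(316147 - 215368) = √100779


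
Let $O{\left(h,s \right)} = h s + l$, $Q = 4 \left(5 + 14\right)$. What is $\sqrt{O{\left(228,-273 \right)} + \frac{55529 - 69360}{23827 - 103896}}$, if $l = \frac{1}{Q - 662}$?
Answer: $\frac{i \sqrt{137031477945674625566}}{46920434} \approx 249.49 i$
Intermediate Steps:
$Q = 76$ ($Q = 4 \cdot 19 = 76$)
$l = - \frac{1}{586}$ ($l = \frac{1}{76 - 662} = \frac{1}{-586} = - \frac{1}{586} \approx -0.0017065$)
$O{\left(h,s \right)} = - \frac{1}{586} + h s$ ($O{\left(h,s \right)} = h s - \frac{1}{586} = - \frac{1}{586} + h s$)
$\sqrt{O{\left(228,-273 \right)} + \frac{55529 - 69360}{23827 - 103896}} = \sqrt{\left(- \frac{1}{586} + 228 \left(-273\right)\right) + \frac{55529 - 69360}{23827 - 103896}} = \sqrt{\left(- \frac{1}{586} - 62244\right) - \frac{13831}{-80069}} = \sqrt{- \frac{36474985}{586} - - \frac{13831}{80069}} = \sqrt{- \frac{36474985}{586} + \frac{13831}{80069}} = \sqrt{- \frac{2920507468999}{46920434}} = \frac{i \sqrt{137031477945674625566}}{46920434}$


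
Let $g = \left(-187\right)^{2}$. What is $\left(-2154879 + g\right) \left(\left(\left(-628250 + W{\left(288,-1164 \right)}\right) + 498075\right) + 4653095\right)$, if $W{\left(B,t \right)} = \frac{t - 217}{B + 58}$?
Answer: $- \frac{1658754253537745}{173} \approx -9.5882 \cdot 10^{12}$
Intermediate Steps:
$W{\left(B,t \right)} = \frac{-217 + t}{58 + B}$
$g = 34969$
$\left(-2154879 + g\right) \left(\left(\left(-628250 + W{\left(288,-1164 \right)}\right) + 498075\right) + 4653095\right) = \left(-2154879 + 34969\right) \left(\left(\left(-628250 + \frac{-217 - 1164}{58 + 288}\right) + 498075\right) + 4653095\right) = - 2119910 \left(\left(\left(-628250 + \frac{1}{346} \left(-1381\right)\right) + 498075\right) + 4653095\right) = - 2119910 \left(\left(\left(-628250 - \frac{1381}{346}\right) + 498075\right) + 4653095\right) = - 2119910 \left(\left(- \frac{217375881}{346} + 498075\right) + 4653095\right) = - 2119910 \left(- \frac{45041931}{346} + 4653095\right) = \left(-2119910\right) \frac{1564928939}{346} = - \frac{1658754253537745}{173}$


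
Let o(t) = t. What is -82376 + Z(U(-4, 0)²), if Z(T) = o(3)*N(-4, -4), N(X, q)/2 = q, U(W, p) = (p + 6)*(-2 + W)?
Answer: -82400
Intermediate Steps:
U(W, p) = (-2 + W)*(6 + p) (U(W, p) = (6 + p)*(-2 + W) = (-2 + W)*(6 + p))
N(X, q) = 2*q
Z(T) = -24 (Z(T) = 3*(2*(-4)) = 3*(-8) = -24)
-82376 + Z(U(-4, 0)²) = -82376 - 24 = -82400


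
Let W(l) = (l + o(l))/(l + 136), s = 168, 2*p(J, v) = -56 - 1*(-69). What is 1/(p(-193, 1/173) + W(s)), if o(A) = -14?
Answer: 152/1065 ≈ 0.14272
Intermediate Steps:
p(J, v) = 13/2 (p(J, v) = (-56 - 1*(-69))/2 = (-56 + 69)/2 = (½)*13 = 13/2)
W(l) = (-14 + l)/(136 + l) (W(l) = (l - 14)/(l + 136) = (-14 + l)/(136 + l))
1/(p(-193, 1/173) + W(s)) = 1/(13/2 + (-14 + 168)/(136 + 168)) = 1/(13/2 + 154/304) = 1/(13/2 + (1/304)*154) = 1/(13/2 + 77/152) = 1/(1065/152) = 152/1065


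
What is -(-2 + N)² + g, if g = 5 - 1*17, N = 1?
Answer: -13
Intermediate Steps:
g = -12 (g = 5 - 17 = -12)
-(-2 + N)² + g = -(-2 + 1)² - 12 = -1*(-1)² - 12 = -1*1 - 12 = -1 - 12 = -13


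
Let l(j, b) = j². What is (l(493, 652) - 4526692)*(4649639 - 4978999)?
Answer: 1410860658480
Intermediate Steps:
(l(493, 652) - 4526692)*(4649639 - 4978999) = (493² - 4526692)*(4649639 - 4978999) = (243049 - 4526692)*(-329360) = -4283643*(-329360) = 1410860658480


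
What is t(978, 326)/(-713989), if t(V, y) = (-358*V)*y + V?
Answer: 114139446/713989 ≈ 159.86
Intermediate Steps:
t(V, y) = V - 358*V*y (t(V, y) = -358*V*y + V = V - 358*V*y)
t(978, 326)/(-713989) = (978*(1 - 358*326))/(-713989) = (978*(1 - 116708))*(-1/713989) = (978*(-116707))*(-1/713989) = -114139446*(-1/713989) = 114139446/713989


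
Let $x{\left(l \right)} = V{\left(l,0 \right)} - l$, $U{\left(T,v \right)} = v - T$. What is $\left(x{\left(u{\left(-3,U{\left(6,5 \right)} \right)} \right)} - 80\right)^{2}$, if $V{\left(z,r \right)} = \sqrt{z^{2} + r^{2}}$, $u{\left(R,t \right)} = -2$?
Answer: $5776$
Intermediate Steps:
$V{\left(z,r \right)} = \sqrt{r^{2} + z^{2}}$
$x{\left(l \right)} = \sqrt{l^{2}} - l$ ($x{\left(l \right)} = \sqrt{0^{2} + l^{2}} - l = \sqrt{0 + l^{2}} - l = \sqrt{l^{2}} - l$)
$\left(x{\left(u{\left(-3,U{\left(6,5 \right)} \right)} \right)} - 80\right)^{2} = \left(\left(\sqrt{\left(-2\right)^{2}} - -2\right) - 80\right)^{2} = \left(\left(\sqrt{4} + 2\right) - 80\right)^{2} = \left(\left(2 + 2\right) - 80\right)^{2} = \left(4 - 80\right)^{2} = \left(-76\right)^{2} = 5776$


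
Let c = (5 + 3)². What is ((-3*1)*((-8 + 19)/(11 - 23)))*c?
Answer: 176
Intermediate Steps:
c = 64 (c = 8² = 64)
((-3*1)*((-8 + 19)/(11 - 23)))*c = ((-3*1)*((-8 + 19)/(11 - 23)))*64 = -33/(-12)*64 = -33*(-1)/12*64 = -3*(-11/12)*64 = (11/4)*64 = 176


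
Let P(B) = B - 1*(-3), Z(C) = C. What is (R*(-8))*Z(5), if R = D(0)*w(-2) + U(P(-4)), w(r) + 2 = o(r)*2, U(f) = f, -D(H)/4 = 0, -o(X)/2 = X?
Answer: 40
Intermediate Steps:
o(X) = -2*X
P(B) = 3 + B (P(B) = B + 3 = 3 + B)
D(H) = 0 (D(H) = -4*0 = 0)
w(r) = -2 - 4*r (w(r) = -2 - 2*r*2 = -2 - 4*r)
R = -1 (R = 0*(-2 - 4*(-2)) + (3 - 4) = 0*(-2 + 8) - 1 = 0*6 - 1 = 0 - 1 = -1)
(R*(-8))*Z(5) = -1*(-8)*5 = 8*5 = 40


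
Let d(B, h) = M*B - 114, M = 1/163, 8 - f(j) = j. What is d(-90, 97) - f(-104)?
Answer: -36928/163 ≈ -226.55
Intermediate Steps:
f(j) = 8 - j
M = 1/163 ≈ 0.0061350
d(B, h) = -114 + B/163 (d(B, h) = B/163 - 114 = -114 + B/163)
d(-90, 97) - f(-104) = (-114 + (1/163)*(-90)) - (8 - 1*(-104)) = (-114 - 90/163) - (8 + 104) = -18672/163 - 1*112 = -18672/163 - 112 = -36928/163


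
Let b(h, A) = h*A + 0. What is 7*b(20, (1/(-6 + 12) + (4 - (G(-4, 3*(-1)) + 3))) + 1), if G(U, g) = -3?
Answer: 2170/3 ≈ 723.33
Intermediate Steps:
b(h, A) = A*h (b(h, A) = A*h + 0 = A*h)
7*b(20, (1/(-6 + 12) + (4 - (G(-4, 3*(-1)) + 3))) + 1) = 7*(((1/(-6 + 12) + (4 - (-3 + 3))) + 1)*20) = 7*(((1/6 + (4 - 1*0)) + 1)*20) = 7*(((1/6 + (4 + 0)) + 1)*20) = 7*(((1/6 + 4) + 1)*20) = 7*((25/6 + 1)*20) = 7*((31/6)*20) = 7*(310/3) = 2170/3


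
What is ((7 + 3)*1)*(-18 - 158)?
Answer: -1760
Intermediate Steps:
((7 + 3)*1)*(-18 - 158) = (10*1)*(-176) = 10*(-176) = -1760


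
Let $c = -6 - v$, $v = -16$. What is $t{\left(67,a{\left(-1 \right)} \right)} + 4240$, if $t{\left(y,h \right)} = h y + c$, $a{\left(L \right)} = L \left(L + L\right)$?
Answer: $4384$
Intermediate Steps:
$c = 10$ ($c = -6 - -16 = -6 + 16 = 10$)
$a{\left(L \right)} = 2 L^{2}$ ($a{\left(L \right)} = L 2 L = 2 L^{2}$)
$t{\left(y,h \right)} = 10 + h y$ ($t{\left(y,h \right)} = h y + 10 = 10 + h y$)
$t{\left(67,a{\left(-1 \right)} \right)} + 4240 = \left(10 + 2 \left(-1\right)^{2} \cdot 67\right) + 4240 = \left(10 + 2 \cdot 1 \cdot 67\right) + 4240 = \left(10 + 2 \cdot 67\right) + 4240 = \left(10 + 134\right) + 4240 = 144 + 4240 = 4384$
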